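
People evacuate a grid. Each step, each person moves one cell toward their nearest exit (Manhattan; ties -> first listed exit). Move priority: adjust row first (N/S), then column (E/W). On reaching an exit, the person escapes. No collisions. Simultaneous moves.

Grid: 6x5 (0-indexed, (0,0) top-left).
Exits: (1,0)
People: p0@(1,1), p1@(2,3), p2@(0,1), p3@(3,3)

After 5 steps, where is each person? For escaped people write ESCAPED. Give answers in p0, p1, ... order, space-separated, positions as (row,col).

Step 1: p0:(1,1)->(1,0)->EXIT | p1:(2,3)->(1,3) | p2:(0,1)->(1,1) | p3:(3,3)->(2,3)
Step 2: p0:escaped | p1:(1,3)->(1,2) | p2:(1,1)->(1,0)->EXIT | p3:(2,3)->(1,3)
Step 3: p0:escaped | p1:(1,2)->(1,1) | p2:escaped | p3:(1,3)->(1,2)
Step 4: p0:escaped | p1:(1,1)->(1,0)->EXIT | p2:escaped | p3:(1,2)->(1,1)
Step 5: p0:escaped | p1:escaped | p2:escaped | p3:(1,1)->(1,0)->EXIT

ESCAPED ESCAPED ESCAPED ESCAPED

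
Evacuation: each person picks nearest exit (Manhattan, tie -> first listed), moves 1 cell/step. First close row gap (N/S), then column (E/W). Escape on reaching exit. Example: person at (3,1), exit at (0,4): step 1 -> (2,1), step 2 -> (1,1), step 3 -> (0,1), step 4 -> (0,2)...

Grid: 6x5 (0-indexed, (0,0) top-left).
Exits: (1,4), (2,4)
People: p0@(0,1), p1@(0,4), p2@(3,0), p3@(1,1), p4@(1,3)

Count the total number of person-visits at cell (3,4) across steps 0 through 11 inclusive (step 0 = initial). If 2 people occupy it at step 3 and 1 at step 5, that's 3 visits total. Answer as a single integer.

Answer: 0

Derivation:
Step 0: p0@(0,1) p1@(0,4) p2@(3,0) p3@(1,1) p4@(1,3) -> at (3,4): 0 [-], cum=0
Step 1: p0@(1,1) p1@ESC p2@(2,0) p3@(1,2) p4@ESC -> at (3,4): 0 [-], cum=0
Step 2: p0@(1,2) p1@ESC p2@(2,1) p3@(1,3) p4@ESC -> at (3,4): 0 [-], cum=0
Step 3: p0@(1,3) p1@ESC p2@(2,2) p3@ESC p4@ESC -> at (3,4): 0 [-], cum=0
Step 4: p0@ESC p1@ESC p2@(2,3) p3@ESC p4@ESC -> at (3,4): 0 [-], cum=0
Step 5: p0@ESC p1@ESC p2@ESC p3@ESC p4@ESC -> at (3,4): 0 [-], cum=0
Total visits = 0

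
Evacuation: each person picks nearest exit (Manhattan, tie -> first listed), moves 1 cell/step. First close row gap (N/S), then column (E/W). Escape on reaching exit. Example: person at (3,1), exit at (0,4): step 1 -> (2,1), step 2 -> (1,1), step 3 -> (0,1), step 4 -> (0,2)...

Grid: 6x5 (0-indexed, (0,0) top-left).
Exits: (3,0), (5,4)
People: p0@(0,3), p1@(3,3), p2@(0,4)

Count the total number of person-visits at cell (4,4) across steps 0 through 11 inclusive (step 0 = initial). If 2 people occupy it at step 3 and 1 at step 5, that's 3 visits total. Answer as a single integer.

Answer: 1

Derivation:
Step 0: p0@(0,3) p1@(3,3) p2@(0,4) -> at (4,4): 0 [-], cum=0
Step 1: p0@(1,3) p1@(3,2) p2@(1,4) -> at (4,4): 0 [-], cum=0
Step 2: p0@(2,3) p1@(3,1) p2@(2,4) -> at (4,4): 0 [-], cum=0
Step 3: p0@(3,3) p1@ESC p2@(3,4) -> at (4,4): 0 [-], cum=0
Step 4: p0@(3,2) p1@ESC p2@(4,4) -> at (4,4): 1 [p2], cum=1
Step 5: p0@(3,1) p1@ESC p2@ESC -> at (4,4): 0 [-], cum=1
Step 6: p0@ESC p1@ESC p2@ESC -> at (4,4): 0 [-], cum=1
Total visits = 1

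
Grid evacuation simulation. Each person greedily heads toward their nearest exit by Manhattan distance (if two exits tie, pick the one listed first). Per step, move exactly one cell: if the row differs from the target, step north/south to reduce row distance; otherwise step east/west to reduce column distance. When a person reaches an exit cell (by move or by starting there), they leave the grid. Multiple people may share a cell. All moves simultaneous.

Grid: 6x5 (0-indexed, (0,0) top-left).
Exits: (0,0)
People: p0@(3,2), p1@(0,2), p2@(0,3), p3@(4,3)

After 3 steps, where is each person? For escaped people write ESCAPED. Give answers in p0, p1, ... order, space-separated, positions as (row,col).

Step 1: p0:(3,2)->(2,2) | p1:(0,2)->(0,1) | p2:(0,3)->(0,2) | p3:(4,3)->(3,3)
Step 2: p0:(2,2)->(1,2) | p1:(0,1)->(0,0)->EXIT | p2:(0,2)->(0,1) | p3:(3,3)->(2,3)
Step 3: p0:(1,2)->(0,2) | p1:escaped | p2:(0,1)->(0,0)->EXIT | p3:(2,3)->(1,3)

(0,2) ESCAPED ESCAPED (1,3)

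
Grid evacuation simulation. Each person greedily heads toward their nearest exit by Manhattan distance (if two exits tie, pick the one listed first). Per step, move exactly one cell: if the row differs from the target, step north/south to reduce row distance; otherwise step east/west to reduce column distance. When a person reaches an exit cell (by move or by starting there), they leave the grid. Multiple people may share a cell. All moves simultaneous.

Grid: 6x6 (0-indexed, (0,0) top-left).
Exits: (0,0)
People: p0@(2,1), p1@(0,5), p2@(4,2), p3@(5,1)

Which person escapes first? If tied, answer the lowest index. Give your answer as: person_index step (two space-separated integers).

Answer: 0 3

Derivation:
Step 1: p0:(2,1)->(1,1) | p1:(0,5)->(0,4) | p2:(4,2)->(3,2) | p3:(5,1)->(4,1)
Step 2: p0:(1,1)->(0,1) | p1:(0,4)->(0,3) | p2:(3,2)->(2,2) | p3:(4,1)->(3,1)
Step 3: p0:(0,1)->(0,0)->EXIT | p1:(0,3)->(0,2) | p2:(2,2)->(1,2) | p3:(3,1)->(2,1)
Step 4: p0:escaped | p1:(0,2)->(0,1) | p2:(1,2)->(0,2) | p3:(2,1)->(1,1)
Step 5: p0:escaped | p1:(0,1)->(0,0)->EXIT | p2:(0,2)->(0,1) | p3:(1,1)->(0,1)
Step 6: p0:escaped | p1:escaped | p2:(0,1)->(0,0)->EXIT | p3:(0,1)->(0,0)->EXIT
Exit steps: [3, 5, 6, 6]
First to escape: p0 at step 3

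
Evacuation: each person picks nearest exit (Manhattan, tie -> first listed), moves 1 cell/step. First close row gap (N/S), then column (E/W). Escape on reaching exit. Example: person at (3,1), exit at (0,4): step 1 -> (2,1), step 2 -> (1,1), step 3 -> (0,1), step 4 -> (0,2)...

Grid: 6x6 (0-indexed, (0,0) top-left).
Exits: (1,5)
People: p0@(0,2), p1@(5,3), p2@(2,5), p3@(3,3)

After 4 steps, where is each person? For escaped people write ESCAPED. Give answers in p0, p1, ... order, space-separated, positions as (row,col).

Step 1: p0:(0,2)->(1,2) | p1:(5,3)->(4,3) | p2:(2,5)->(1,5)->EXIT | p3:(3,3)->(2,3)
Step 2: p0:(1,2)->(1,3) | p1:(4,3)->(3,3) | p2:escaped | p3:(2,3)->(1,3)
Step 3: p0:(1,3)->(1,4) | p1:(3,3)->(2,3) | p2:escaped | p3:(1,3)->(1,4)
Step 4: p0:(1,4)->(1,5)->EXIT | p1:(2,3)->(1,3) | p2:escaped | p3:(1,4)->(1,5)->EXIT

ESCAPED (1,3) ESCAPED ESCAPED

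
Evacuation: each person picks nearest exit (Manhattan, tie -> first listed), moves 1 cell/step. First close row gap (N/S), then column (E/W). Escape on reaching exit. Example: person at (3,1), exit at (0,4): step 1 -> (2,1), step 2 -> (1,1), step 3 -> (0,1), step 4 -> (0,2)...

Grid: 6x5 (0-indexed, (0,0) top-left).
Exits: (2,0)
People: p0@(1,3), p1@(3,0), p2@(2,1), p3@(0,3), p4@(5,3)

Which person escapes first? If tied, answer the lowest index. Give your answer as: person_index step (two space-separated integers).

Step 1: p0:(1,3)->(2,3) | p1:(3,0)->(2,0)->EXIT | p2:(2,1)->(2,0)->EXIT | p3:(0,3)->(1,3) | p4:(5,3)->(4,3)
Step 2: p0:(2,3)->(2,2) | p1:escaped | p2:escaped | p3:(1,3)->(2,3) | p4:(4,3)->(3,3)
Step 3: p0:(2,2)->(2,1) | p1:escaped | p2:escaped | p3:(2,3)->(2,2) | p4:(3,3)->(2,3)
Step 4: p0:(2,1)->(2,0)->EXIT | p1:escaped | p2:escaped | p3:(2,2)->(2,1) | p4:(2,3)->(2,2)
Step 5: p0:escaped | p1:escaped | p2:escaped | p3:(2,1)->(2,0)->EXIT | p4:(2,2)->(2,1)
Step 6: p0:escaped | p1:escaped | p2:escaped | p3:escaped | p4:(2,1)->(2,0)->EXIT
Exit steps: [4, 1, 1, 5, 6]
First to escape: p1 at step 1

Answer: 1 1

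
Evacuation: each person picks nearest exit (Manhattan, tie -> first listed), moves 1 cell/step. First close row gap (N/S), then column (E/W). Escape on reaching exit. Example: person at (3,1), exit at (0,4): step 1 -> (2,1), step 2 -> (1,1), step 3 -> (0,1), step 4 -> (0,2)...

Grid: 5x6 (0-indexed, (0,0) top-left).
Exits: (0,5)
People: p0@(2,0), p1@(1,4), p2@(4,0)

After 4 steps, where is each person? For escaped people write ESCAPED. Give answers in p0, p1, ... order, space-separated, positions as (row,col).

Step 1: p0:(2,0)->(1,0) | p1:(1,4)->(0,4) | p2:(4,0)->(3,0)
Step 2: p0:(1,0)->(0,0) | p1:(0,4)->(0,5)->EXIT | p2:(3,0)->(2,0)
Step 3: p0:(0,0)->(0,1) | p1:escaped | p2:(2,0)->(1,0)
Step 4: p0:(0,1)->(0,2) | p1:escaped | p2:(1,0)->(0,0)

(0,2) ESCAPED (0,0)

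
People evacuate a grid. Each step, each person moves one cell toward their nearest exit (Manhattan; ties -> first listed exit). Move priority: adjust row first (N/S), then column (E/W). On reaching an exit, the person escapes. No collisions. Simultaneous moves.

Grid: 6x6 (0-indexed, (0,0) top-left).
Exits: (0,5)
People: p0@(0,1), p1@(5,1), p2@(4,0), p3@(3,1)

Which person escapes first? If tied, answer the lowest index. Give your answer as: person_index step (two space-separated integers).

Answer: 0 4

Derivation:
Step 1: p0:(0,1)->(0,2) | p1:(5,1)->(4,1) | p2:(4,0)->(3,0) | p3:(3,1)->(2,1)
Step 2: p0:(0,2)->(0,3) | p1:(4,1)->(3,1) | p2:(3,0)->(2,0) | p3:(2,1)->(1,1)
Step 3: p0:(0,3)->(0,4) | p1:(3,1)->(2,1) | p2:(2,0)->(1,0) | p3:(1,1)->(0,1)
Step 4: p0:(0,4)->(0,5)->EXIT | p1:(2,1)->(1,1) | p2:(1,0)->(0,0) | p3:(0,1)->(0,2)
Step 5: p0:escaped | p1:(1,1)->(0,1) | p2:(0,0)->(0,1) | p3:(0,2)->(0,3)
Step 6: p0:escaped | p1:(0,1)->(0,2) | p2:(0,1)->(0,2) | p3:(0,3)->(0,4)
Step 7: p0:escaped | p1:(0,2)->(0,3) | p2:(0,2)->(0,3) | p3:(0,4)->(0,5)->EXIT
Step 8: p0:escaped | p1:(0,3)->(0,4) | p2:(0,3)->(0,4) | p3:escaped
Step 9: p0:escaped | p1:(0,4)->(0,5)->EXIT | p2:(0,4)->(0,5)->EXIT | p3:escaped
Exit steps: [4, 9, 9, 7]
First to escape: p0 at step 4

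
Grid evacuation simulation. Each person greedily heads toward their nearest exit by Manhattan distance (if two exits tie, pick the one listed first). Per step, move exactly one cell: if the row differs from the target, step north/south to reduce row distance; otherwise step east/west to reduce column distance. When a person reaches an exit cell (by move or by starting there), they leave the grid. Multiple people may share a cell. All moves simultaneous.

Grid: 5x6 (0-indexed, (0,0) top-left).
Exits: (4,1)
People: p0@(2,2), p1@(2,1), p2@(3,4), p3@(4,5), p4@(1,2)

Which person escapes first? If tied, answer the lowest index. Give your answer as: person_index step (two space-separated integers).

Answer: 1 2

Derivation:
Step 1: p0:(2,2)->(3,2) | p1:(2,1)->(3,1) | p2:(3,4)->(4,4) | p3:(4,5)->(4,4) | p4:(1,2)->(2,2)
Step 2: p0:(3,2)->(4,2) | p1:(3,1)->(4,1)->EXIT | p2:(4,4)->(4,3) | p3:(4,4)->(4,3) | p4:(2,2)->(3,2)
Step 3: p0:(4,2)->(4,1)->EXIT | p1:escaped | p2:(4,3)->(4,2) | p3:(4,3)->(4,2) | p4:(3,2)->(4,2)
Step 4: p0:escaped | p1:escaped | p2:(4,2)->(4,1)->EXIT | p3:(4,2)->(4,1)->EXIT | p4:(4,2)->(4,1)->EXIT
Exit steps: [3, 2, 4, 4, 4]
First to escape: p1 at step 2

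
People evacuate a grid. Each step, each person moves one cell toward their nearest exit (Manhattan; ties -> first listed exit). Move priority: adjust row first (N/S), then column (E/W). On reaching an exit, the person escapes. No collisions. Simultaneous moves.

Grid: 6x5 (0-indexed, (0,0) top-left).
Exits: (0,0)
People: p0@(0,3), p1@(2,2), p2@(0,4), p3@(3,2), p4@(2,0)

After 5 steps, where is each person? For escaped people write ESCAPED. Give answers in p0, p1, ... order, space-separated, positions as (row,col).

Step 1: p0:(0,3)->(0,2) | p1:(2,2)->(1,2) | p2:(0,4)->(0,3) | p3:(3,2)->(2,2) | p4:(2,0)->(1,0)
Step 2: p0:(0,2)->(0,1) | p1:(1,2)->(0,2) | p2:(0,3)->(0,2) | p3:(2,2)->(1,2) | p4:(1,0)->(0,0)->EXIT
Step 3: p0:(0,1)->(0,0)->EXIT | p1:(0,2)->(0,1) | p2:(0,2)->(0,1) | p3:(1,2)->(0,2) | p4:escaped
Step 4: p0:escaped | p1:(0,1)->(0,0)->EXIT | p2:(0,1)->(0,0)->EXIT | p3:(0,2)->(0,1) | p4:escaped
Step 5: p0:escaped | p1:escaped | p2:escaped | p3:(0,1)->(0,0)->EXIT | p4:escaped

ESCAPED ESCAPED ESCAPED ESCAPED ESCAPED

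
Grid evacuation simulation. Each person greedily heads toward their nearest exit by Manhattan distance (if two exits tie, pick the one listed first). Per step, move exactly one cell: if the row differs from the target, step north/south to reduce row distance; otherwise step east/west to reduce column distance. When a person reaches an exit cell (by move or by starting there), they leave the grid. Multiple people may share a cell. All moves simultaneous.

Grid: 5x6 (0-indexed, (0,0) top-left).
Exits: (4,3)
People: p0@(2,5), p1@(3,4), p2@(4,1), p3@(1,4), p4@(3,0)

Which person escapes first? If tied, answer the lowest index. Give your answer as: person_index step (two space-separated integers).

Answer: 1 2

Derivation:
Step 1: p0:(2,5)->(3,5) | p1:(3,4)->(4,4) | p2:(4,1)->(4,2) | p3:(1,4)->(2,4) | p4:(3,0)->(4,0)
Step 2: p0:(3,5)->(4,5) | p1:(4,4)->(4,3)->EXIT | p2:(4,2)->(4,3)->EXIT | p3:(2,4)->(3,4) | p4:(4,0)->(4,1)
Step 3: p0:(4,5)->(4,4) | p1:escaped | p2:escaped | p3:(3,4)->(4,4) | p4:(4,1)->(4,2)
Step 4: p0:(4,4)->(4,3)->EXIT | p1:escaped | p2:escaped | p3:(4,4)->(4,3)->EXIT | p4:(4,2)->(4,3)->EXIT
Exit steps: [4, 2, 2, 4, 4]
First to escape: p1 at step 2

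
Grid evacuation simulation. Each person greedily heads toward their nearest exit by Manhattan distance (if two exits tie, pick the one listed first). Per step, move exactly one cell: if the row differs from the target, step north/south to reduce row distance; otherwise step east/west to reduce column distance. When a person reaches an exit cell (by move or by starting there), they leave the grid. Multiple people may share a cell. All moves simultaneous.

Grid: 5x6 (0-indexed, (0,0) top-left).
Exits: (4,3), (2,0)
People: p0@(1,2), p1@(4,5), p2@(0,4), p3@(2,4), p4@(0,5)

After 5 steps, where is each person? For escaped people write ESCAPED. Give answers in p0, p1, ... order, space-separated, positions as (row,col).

Step 1: p0:(1,2)->(2,2) | p1:(4,5)->(4,4) | p2:(0,4)->(1,4) | p3:(2,4)->(3,4) | p4:(0,5)->(1,5)
Step 2: p0:(2,2)->(2,1) | p1:(4,4)->(4,3)->EXIT | p2:(1,4)->(2,4) | p3:(3,4)->(4,4) | p4:(1,5)->(2,5)
Step 3: p0:(2,1)->(2,0)->EXIT | p1:escaped | p2:(2,4)->(3,4) | p3:(4,4)->(4,3)->EXIT | p4:(2,5)->(3,5)
Step 4: p0:escaped | p1:escaped | p2:(3,4)->(4,4) | p3:escaped | p4:(3,5)->(4,5)
Step 5: p0:escaped | p1:escaped | p2:(4,4)->(4,3)->EXIT | p3:escaped | p4:(4,5)->(4,4)

ESCAPED ESCAPED ESCAPED ESCAPED (4,4)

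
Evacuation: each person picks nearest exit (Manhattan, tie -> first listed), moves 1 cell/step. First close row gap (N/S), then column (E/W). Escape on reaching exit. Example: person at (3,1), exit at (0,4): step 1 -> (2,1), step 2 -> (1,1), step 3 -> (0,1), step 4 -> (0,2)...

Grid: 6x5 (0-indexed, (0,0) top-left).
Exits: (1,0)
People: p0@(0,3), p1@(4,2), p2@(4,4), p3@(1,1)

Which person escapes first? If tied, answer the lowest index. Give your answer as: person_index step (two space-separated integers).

Step 1: p0:(0,3)->(1,3) | p1:(4,2)->(3,2) | p2:(4,4)->(3,4) | p3:(1,1)->(1,0)->EXIT
Step 2: p0:(1,3)->(1,2) | p1:(3,2)->(2,2) | p2:(3,4)->(2,4) | p3:escaped
Step 3: p0:(1,2)->(1,1) | p1:(2,2)->(1,2) | p2:(2,4)->(1,4) | p3:escaped
Step 4: p0:(1,1)->(1,0)->EXIT | p1:(1,2)->(1,1) | p2:(1,4)->(1,3) | p3:escaped
Step 5: p0:escaped | p1:(1,1)->(1,0)->EXIT | p2:(1,3)->(1,2) | p3:escaped
Step 6: p0:escaped | p1:escaped | p2:(1,2)->(1,1) | p3:escaped
Step 7: p0:escaped | p1:escaped | p2:(1,1)->(1,0)->EXIT | p3:escaped
Exit steps: [4, 5, 7, 1]
First to escape: p3 at step 1

Answer: 3 1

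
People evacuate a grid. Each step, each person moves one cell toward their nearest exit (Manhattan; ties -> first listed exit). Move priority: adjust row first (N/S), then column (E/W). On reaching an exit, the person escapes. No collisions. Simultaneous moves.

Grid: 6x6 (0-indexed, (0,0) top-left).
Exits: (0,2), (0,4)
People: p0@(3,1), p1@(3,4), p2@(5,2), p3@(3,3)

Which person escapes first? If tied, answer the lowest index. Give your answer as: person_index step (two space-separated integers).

Step 1: p0:(3,1)->(2,1) | p1:(3,4)->(2,4) | p2:(5,2)->(4,2) | p3:(3,3)->(2,3)
Step 2: p0:(2,1)->(1,1) | p1:(2,4)->(1,4) | p2:(4,2)->(3,2) | p3:(2,3)->(1,3)
Step 3: p0:(1,1)->(0,1) | p1:(1,4)->(0,4)->EXIT | p2:(3,2)->(2,2) | p3:(1,3)->(0,3)
Step 4: p0:(0,1)->(0,2)->EXIT | p1:escaped | p2:(2,2)->(1,2) | p3:(0,3)->(0,2)->EXIT
Step 5: p0:escaped | p1:escaped | p2:(1,2)->(0,2)->EXIT | p3:escaped
Exit steps: [4, 3, 5, 4]
First to escape: p1 at step 3

Answer: 1 3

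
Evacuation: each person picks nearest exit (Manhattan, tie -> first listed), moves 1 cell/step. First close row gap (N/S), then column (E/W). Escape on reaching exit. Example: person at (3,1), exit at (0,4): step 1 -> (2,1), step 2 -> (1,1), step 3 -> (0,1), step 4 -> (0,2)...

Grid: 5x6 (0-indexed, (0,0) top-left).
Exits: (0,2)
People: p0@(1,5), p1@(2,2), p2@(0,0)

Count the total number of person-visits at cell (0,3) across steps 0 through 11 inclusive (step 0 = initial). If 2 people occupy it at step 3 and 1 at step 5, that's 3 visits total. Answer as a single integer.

Answer: 1

Derivation:
Step 0: p0@(1,5) p1@(2,2) p2@(0,0) -> at (0,3): 0 [-], cum=0
Step 1: p0@(0,5) p1@(1,2) p2@(0,1) -> at (0,3): 0 [-], cum=0
Step 2: p0@(0,4) p1@ESC p2@ESC -> at (0,3): 0 [-], cum=0
Step 3: p0@(0,3) p1@ESC p2@ESC -> at (0,3): 1 [p0], cum=1
Step 4: p0@ESC p1@ESC p2@ESC -> at (0,3): 0 [-], cum=1
Total visits = 1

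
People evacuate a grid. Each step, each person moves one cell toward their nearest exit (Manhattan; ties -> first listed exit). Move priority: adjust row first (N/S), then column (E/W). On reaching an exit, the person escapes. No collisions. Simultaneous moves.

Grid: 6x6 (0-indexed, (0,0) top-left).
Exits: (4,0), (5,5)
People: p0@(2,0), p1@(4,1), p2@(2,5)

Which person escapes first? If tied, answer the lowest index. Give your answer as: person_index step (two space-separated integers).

Step 1: p0:(2,0)->(3,0) | p1:(4,1)->(4,0)->EXIT | p2:(2,5)->(3,5)
Step 2: p0:(3,0)->(4,0)->EXIT | p1:escaped | p2:(3,5)->(4,5)
Step 3: p0:escaped | p1:escaped | p2:(4,5)->(5,5)->EXIT
Exit steps: [2, 1, 3]
First to escape: p1 at step 1

Answer: 1 1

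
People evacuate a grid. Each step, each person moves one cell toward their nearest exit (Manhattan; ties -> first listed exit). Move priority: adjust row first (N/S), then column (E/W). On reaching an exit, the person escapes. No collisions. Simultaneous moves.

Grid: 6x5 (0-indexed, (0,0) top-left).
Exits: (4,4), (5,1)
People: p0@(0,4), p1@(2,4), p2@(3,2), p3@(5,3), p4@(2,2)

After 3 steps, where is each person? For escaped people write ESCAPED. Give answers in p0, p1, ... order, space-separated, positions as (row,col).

Step 1: p0:(0,4)->(1,4) | p1:(2,4)->(3,4) | p2:(3,2)->(4,2) | p3:(5,3)->(4,3) | p4:(2,2)->(3,2)
Step 2: p0:(1,4)->(2,4) | p1:(3,4)->(4,4)->EXIT | p2:(4,2)->(4,3) | p3:(4,3)->(4,4)->EXIT | p4:(3,2)->(4,2)
Step 3: p0:(2,4)->(3,4) | p1:escaped | p2:(4,3)->(4,4)->EXIT | p3:escaped | p4:(4,2)->(4,3)

(3,4) ESCAPED ESCAPED ESCAPED (4,3)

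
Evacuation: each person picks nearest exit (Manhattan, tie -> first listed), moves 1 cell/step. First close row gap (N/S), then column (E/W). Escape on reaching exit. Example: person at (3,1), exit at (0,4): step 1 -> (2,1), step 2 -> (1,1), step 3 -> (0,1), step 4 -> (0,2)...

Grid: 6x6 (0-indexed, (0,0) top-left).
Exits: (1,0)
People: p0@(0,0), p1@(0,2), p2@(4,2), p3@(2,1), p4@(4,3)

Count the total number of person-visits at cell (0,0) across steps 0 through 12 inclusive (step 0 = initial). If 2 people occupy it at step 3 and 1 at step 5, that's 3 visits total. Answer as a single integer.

Answer: 1

Derivation:
Step 0: p0@(0,0) p1@(0,2) p2@(4,2) p3@(2,1) p4@(4,3) -> at (0,0): 1 [p0], cum=1
Step 1: p0@ESC p1@(1,2) p2@(3,2) p3@(1,1) p4@(3,3) -> at (0,0): 0 [-], cum=1
Step 2: p0@ESC p1@(1,1) p2@(2,2) p3@ESC p4@(2,3) -> at (0,0): 0 [-], cum=1
Step 3: p0@ESC p1@ESC p2@(1,2) p3@ESC p4@(1,3) -> at (0,0): 0 [-], cum=1
Step 4: p0@ESC p1@ESC p2@(1,1) p3@ESC p4@(1,2) -> at (0,0): 0 [-], cum=1
Step 5: p0@ESC p1@ESC p2@ESC p3@ESC p4@(1,1) -> at (0,0): 0 [-], cum=1
Step 6: p0@ESC p1@ESC p2@ESC p3@ESC p4@ESC -> at (0,0): 0 [-], cum=1
Total visits = 1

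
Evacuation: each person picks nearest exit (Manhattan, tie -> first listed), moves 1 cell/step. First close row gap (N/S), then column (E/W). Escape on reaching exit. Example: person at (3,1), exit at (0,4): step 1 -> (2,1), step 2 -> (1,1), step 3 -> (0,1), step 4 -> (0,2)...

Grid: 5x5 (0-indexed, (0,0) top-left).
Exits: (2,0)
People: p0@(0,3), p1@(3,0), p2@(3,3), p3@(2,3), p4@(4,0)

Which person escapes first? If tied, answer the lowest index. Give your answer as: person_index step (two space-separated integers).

Step 1: p0:(0,3)->(1,3) | p1:(3,0)->(2,0)->EXIT | p2:(3,3)->(2,3) | p3:(2,3)->(2,2) | p4:(4,0)->(3,0)
Step 2: p0:(1,3)->(2,3) | p1:escaped | p2:(2,3)->(2,2) | p3:(2,2)->(2,1) | p4:(3,0)->(2,0)->EXIT
Step 3: p0:(2,3)->(2,2) | p1:escaped | p2:(2,2)->(2,1) | p3:(2,1)->(2,0)->EXIT | p4:escaped
Step 4: p0:(2,2)->(2,1) | p1:escaped | p2:(2,1)->(2,0)->EXIT | p3:escaped | p4:escaped
Step 5: p0:(2,1)->(2,0)->EXIT | p1:escaped | p2:escaped | p3:escaped | p4:escaped
Exit steps: [5, 1, 4, 3, 2]
First to escape: p1 at step 1

Answer: 1 1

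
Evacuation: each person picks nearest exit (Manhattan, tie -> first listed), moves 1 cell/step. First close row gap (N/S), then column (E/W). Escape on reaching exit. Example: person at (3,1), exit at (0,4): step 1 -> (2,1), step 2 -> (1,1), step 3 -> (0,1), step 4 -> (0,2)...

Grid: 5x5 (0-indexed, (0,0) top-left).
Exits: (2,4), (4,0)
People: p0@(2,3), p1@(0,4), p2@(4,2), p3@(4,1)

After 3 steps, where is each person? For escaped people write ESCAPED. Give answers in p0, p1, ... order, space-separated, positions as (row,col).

Step 1: p0:(2,3)->(2,4)->EXIT | p1:(0,4)->(1,4) | p2:(4,2)->(4,1) | p3:(4,1)->(4,0)->EXIT
Step 2: p0:escaped | p1:(1,4)->(2,4)->EXIT | p2:(4,1)->(4,0)->EXIT | p3:escaped

ESCAPED ESCAPED ESCAPED ESCAPED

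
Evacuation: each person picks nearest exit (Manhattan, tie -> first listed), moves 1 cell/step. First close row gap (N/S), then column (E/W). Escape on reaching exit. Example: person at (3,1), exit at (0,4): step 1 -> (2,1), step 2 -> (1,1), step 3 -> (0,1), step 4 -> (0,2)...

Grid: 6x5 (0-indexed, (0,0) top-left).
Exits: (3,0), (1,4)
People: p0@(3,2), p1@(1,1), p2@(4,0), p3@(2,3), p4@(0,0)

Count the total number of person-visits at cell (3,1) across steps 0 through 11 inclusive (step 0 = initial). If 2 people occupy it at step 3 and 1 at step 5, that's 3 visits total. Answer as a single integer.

Step 0: p0@(3,2) p1@(1,1) p2@(4,0) p3@(2,3) p4@(0,0) -> at (3,1): 0 [-], cum=0
Step 1: p0@(3,1) p1@(2,1) p2@ESC p3@(1,3) p4@(1,0) -> at (3,1): 1 [p0], cum=1
Step 2: p0@ESC p1@(3,1) p2@ESC p3@ESC p4@(2,0) -> at (3,1): 1 [p1], cum=2
Step 3: p0@ESC p1@ESC p2@ESC p3@ESC p4@ESC -> at (3,1): 0 [-], cum=2
Total visits = 2

Answer: 2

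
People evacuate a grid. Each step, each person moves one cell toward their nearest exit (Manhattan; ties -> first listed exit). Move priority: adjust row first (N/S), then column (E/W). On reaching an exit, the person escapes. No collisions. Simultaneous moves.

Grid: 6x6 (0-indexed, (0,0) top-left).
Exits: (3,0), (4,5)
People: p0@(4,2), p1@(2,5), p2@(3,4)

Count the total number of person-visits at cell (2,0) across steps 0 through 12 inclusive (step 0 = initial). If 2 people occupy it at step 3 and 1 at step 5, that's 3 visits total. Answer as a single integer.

Step 0: p0@(4,2) p1@(2,5) p2@(3,4) -> at (2,0): 0 [-], cum=0
Step 1: p0@(3,2) p1@(3,5) p2@(4,4) -> at (2,0): 0 [-], cum=0
Step 2: p0@(3,1) p1@ESC p2@ESC -> at (2,0): 0 [-], cum=0
Step 3: p0@ESC p1@ESC p2@ESC -> at (2,0): 0 [-], cum=0
Total visits = 0

Answer: 0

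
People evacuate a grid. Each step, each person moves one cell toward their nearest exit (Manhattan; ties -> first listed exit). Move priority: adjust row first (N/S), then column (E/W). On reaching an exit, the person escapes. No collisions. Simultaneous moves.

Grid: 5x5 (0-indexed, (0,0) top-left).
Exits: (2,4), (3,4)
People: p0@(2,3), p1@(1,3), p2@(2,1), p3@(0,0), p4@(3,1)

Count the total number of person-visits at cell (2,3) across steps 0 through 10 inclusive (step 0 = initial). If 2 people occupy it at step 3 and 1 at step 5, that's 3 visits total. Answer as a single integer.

Step 0: p0@(2,3) p1@(1,3) p2@(2,1) p3@(0,0) p4@(3,1) -> at (2,3): 1 [p0], cum=1
Step 1: p0@ESC p1@(2,3) p2@(2,2) p3@(1,0) p4@(3,2) -> at (2,3): 1 [p1], cum=2
Step 2: p0@ESC p1@ESC p2@(2,3) p3@(2,0) p4@(3,3) -> at (2,3): 1 [p2], cum=3
Step 3: p0@ESC p1@ESC p2@ESC p3@(2,1) p4@ESC -> at (2,3): 0 [-], cum=3
Step 4: p0@ESC p1@ESC p2@ESC p3@(2,2) p4@ESC -> at (2,3): 0 [-], cum=3
Step 5: p0@ESC p1@ESC p2@ESC p3@(2,3) p4@ESC -> at (2,3): 1 [p3], cum=4
Step 6: p0@ESC p1@ESC p2@ESC p3@ESC p4@ESC -> at (2,3): 0 [-], cum=4
Total visits = 4

Answer: 4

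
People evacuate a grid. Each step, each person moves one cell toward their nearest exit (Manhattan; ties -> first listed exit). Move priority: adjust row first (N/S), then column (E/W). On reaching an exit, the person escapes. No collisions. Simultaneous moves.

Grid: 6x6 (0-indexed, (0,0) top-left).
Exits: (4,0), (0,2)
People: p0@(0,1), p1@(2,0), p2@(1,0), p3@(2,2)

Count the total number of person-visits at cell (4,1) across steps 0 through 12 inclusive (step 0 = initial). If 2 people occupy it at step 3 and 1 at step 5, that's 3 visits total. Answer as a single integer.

Step 0: p0@(0,1) p1@(2,0) p2@(1,0) p3@(2,2) -> at (4,1): 0 [-], cum=0
Step 1: p0@ESC p1@(3,0) p2@(2,0) p3@(1,2) -> at (4,1): 0 [-], cum=0
Step 2: p0@ESC p1@ESC p2@(3,0) p3@ESC -> at (4,1): 0 [-], cum=0
Step 3: p0@ESC p1@ESC p2@ESC p3@ESC -> at (4,1): 0 [-], cum=0
Total visits = 0

Answer: 0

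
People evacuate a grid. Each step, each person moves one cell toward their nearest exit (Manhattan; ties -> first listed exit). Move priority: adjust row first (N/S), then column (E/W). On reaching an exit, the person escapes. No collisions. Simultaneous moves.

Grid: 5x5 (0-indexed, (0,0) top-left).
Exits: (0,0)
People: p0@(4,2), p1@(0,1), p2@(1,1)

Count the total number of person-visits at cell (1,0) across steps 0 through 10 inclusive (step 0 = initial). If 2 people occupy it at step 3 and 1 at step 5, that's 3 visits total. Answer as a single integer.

Answer: 0

Derivation:
Step 0: p0@(4,2) p1@(0,1) p2@(1,1) -> at (1,0): 0 [-], cum=0
Step 1: p0@(3,2) p1@ESC p2@(0,1) -> at (1,0): 0 [-], cum=0
Step 2: p0@(2,2) p1@ESC p2@ESC -> at (1,0): 0 [-], cum=0
Step 3: p0@(1,2) p1@ESC p2@ESC -> at (1,0): 0 [-], cum=0
Step 4: p0@(0,2) p1@ESC p2@ESC -> at (1,0): 0 [-], cum=0
Step 5: p0@(0,1) p1@ESC p2@ESC -> at (1,0): 0 [-], cum=0
Step 6: p0@ESC p1@ESC p2@ESC -> at (1,0): 0 [-], cum=0
Total visits = 0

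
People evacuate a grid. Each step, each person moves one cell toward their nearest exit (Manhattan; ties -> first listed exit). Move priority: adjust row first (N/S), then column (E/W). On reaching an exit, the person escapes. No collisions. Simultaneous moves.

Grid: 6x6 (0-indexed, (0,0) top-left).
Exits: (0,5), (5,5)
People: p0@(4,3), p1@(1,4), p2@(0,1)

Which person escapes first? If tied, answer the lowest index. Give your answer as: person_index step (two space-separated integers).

Answer: 1 2

Derivation:
Step 1: p0:(4,3)->(5,3) | p1:(1,4)->(0,4) | p2:(0,1)->(0,2)
Step 2: p0:(5,3)->(5,4) | p1:(0,4)->(0,5)->EXIT | p2:(0,2)->(0,3)
Step 3: p0:(5,4)->(5,5)->EXIT | p1:escaped | p2:(0,3)->(0,4)
Step 4: p0:escaped | p1:escaped | p2:(0,4)->(0,5)->EXIT
Exit steps: [3, 2, 4]
First to escape: p1 at step 2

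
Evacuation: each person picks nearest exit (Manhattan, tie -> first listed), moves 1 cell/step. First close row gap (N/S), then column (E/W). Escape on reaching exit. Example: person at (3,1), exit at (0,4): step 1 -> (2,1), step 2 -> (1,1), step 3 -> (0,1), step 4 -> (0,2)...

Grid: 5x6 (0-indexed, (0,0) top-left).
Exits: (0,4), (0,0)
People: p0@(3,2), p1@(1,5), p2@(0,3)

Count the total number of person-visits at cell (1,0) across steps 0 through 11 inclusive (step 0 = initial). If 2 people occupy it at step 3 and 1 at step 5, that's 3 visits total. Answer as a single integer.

Step 0: p0@(3,2) p1@(1,5) p2@(0,3) -> at (1,0): 0 [-], cum=0
Step 1: p0@(2,2) p1@(0,5) p2@ESC -> at (1,0): 0 [-], cum=0
Step 2: p0@(1,2) p1@ESC p2@ESC -> at (1,0): 0 [-], cum=0
Step 3: p0@(0,2) p1@ESC p2@ESC -> at (1,0): 0 [-], cum=0
Step 4: p0@(0,3) p1@ESC p2@ESC -> at (1,0): 0 [-], cum=0
Step 5: p0@ESC p1@ESC p2@ESC -> at (1,0): 0 [-], cum=0
Total visits = 0

Answer: 0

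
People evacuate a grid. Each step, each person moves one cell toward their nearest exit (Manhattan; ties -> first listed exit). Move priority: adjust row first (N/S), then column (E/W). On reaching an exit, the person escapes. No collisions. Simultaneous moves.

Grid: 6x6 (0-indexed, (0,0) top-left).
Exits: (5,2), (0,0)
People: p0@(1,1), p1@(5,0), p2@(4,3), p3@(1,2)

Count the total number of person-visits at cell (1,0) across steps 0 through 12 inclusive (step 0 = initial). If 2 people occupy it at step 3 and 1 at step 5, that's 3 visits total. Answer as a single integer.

Step 0: p0@(1,1) p1@(5,0) p2@(4,3) p3@(1,2) -> at (1,0): 0 [-], cum=0
Step 1: p0@(0,1) p1@(5,1) p2@(5,3) p3@(0,2) -> at (1,0): 0 [-], cum=0
Step 2: p0@ESC p1@ESC p2@ESC p3@(0,1) -> at (1,0): 0 [-], cum=0
Step 3: p0@ESC p1@ESC p2@ESC p3@ESC -> at (1,0): 0 [-], cum=0
Total visits = 0

Answer: 0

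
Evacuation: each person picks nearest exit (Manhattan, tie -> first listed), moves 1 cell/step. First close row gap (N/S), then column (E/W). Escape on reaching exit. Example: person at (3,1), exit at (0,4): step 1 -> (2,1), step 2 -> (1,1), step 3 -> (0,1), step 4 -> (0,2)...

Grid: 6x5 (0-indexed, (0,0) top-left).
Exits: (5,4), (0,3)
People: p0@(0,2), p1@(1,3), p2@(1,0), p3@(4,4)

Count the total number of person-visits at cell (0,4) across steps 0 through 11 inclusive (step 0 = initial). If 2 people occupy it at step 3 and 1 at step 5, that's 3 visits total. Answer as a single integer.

Step 0: p0@(0,2) p1@(1,3) p2@(1,0) p3@(4,4) -> at (0,4): 0 [-], cum=0
Step 1: p0@ESC p1@ESC p2@(0,0) p3@ESC -> at (0,4): 0 [-], cum=0
Step 2: p0@ESC p1@ESC p2@(0,1) p3@ESC -> at (0,4): 0 [-], cum=0
Step 3: p0@ESC p1@ESC p2@(0,2) p3@ESC -> at (0,4): 0 [-], cum=0
Step 4: p0@ESC p1@ESC p2@ESC p3@ESC -> at (0,4): 0 [-], cum=0
Total visits = 0

Answer: 0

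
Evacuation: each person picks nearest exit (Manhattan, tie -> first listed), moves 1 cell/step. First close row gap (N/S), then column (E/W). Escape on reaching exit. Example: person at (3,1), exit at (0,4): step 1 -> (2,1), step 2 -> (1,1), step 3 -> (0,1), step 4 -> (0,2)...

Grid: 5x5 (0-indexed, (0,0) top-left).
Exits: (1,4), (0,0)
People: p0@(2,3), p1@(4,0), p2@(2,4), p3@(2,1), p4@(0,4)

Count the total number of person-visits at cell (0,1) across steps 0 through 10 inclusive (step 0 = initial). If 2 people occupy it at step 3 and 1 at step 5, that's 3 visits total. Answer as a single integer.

Answer: 1

Derivation:
Step 0: p0@(2,3) p1@(4,0) p2@(2,4) p3@(2,1) p4@(0,4) -> at (0,1): 0 [-], cum=0
Step 1: p0@(1,3) p1@(3,0) p2@ESC p3@(1,1) p4@ESC -> at (0,1): 0 [-], cum=0
Step 2: p0@ESC p1@(2,0) p2@ESC p3@(0,1) p4@ESC -> at (0,1): 1 [p3], cum=1
Step 3: p0@ESC p1@(1,0) p2@ESC p3@ESC p4@ESC -> at (0,1): 0 [-], cum=1
Step 4: p0@ESC p1@ESC p2@ESC p3@ESC p4@ESC -> at (0,1): 0 [-], cum=1
Total visits = 1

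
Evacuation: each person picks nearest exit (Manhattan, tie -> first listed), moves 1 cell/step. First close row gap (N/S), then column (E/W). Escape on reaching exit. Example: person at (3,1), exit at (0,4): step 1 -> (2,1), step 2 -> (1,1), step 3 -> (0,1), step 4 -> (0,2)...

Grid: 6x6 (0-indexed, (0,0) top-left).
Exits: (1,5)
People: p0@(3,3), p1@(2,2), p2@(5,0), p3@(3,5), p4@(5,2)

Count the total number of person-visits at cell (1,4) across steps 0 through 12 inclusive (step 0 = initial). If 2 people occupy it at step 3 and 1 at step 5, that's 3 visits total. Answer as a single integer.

Answer: 4

Derivation:
Step 0: p0@(3,3) p1@(2,2) p2@(5,0) p3@(3,5) p4@(5,2) -> at (1,4): 0 [-], cum=0
Step 1: p0@(2,3) p1@(1,2) p2@(4,0) p3@(2,5) p4@(4,2) -> at (1,4): 0 [-], cum=0
Step 2: p0@(1,3) p1@(1,3) p2@(3,0) p3@ESC p4@(3,2) -> at (1,4): 0 [-], cum=0
Step 3: p0@(1,4) p1@(1,4) p2@(2,0) p3@ESC p4@(2,2) -> at (1,4): 2 [p0,p1], cum=2
Step 4: p0@ESC p1@ESC p2@(1,0) p3@ESC p4@(1,2) -> at (1,4): 0 [-], cum=2
Step 5: p0@ESC p1@ESC p2@(1,1) p3@ESC p4@(1,3) -> at (1,4): 0 [-], cum=2
Step 6: p0@ESC p1@ESC p2@(1,2) p3@ESC p4@(1,4) -> at (1,4): 1 [p4], cum=3
Step 7: p0@ESC p1@ESC p2@(1,3) p3@ESC p4@ESC -> at (1,4): 0 [-], cum=3
Step 8: p0@ESC p1@ESC p2@(1,4) p3@ESC p4@ESC -> at (1,4): 1 [p2], cum=4
Step 9: p0@ESC p1@ESC p2@ESC p3@ESC p4@ESC -> at (1,4): 0 [-], cum=4
Total visits = 4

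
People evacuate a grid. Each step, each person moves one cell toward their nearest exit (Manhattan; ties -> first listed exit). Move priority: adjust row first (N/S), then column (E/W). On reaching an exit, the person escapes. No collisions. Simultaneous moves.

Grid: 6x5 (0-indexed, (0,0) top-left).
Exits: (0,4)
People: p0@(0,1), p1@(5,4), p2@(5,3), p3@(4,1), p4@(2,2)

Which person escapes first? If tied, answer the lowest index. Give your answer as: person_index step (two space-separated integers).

Step 1: p0:(0,1)->(0,2) | p1:(5,4)->(4,4) | p2:(5,3)->(4,3) | p3:(4,1)->(3,1) | p4:(2,2)->(1,2)
Step 2: p0:(0,2)->(0,3) | p1:(4,4)->(3,4) | p2:(4,3)->(3,3) | p3:(3,1)->(2,1) | p4:(1,2)->(0,2)
Step 3: p0:(0,3)->(0,4)->EXIT | p1:(3,4)->(2,4) | p2:(3,3)->(2,3) | p3:(2,1)->(1,1) | p4:(0,2)->(0,3)
Step 4: p0:escaped | p1:(2,4)->(1,4) | p2:(2,3)->(1,3) | p3:(1,1)->(0,1) | p4:(0,3)->(0,4)->EXIT
Step 5: p0:escaped | p1:(1,4)->(0,4)->EXIT | p2:(1,3)->(0,3) | p3:(0,1)->(0,2) | p4:escaped
Step 6: p0:escaped | p1:escaped | p2:(0,3)->(0,4)->EXIT | p3:(0,2)->(0,3) | p4:escaped
Step 7: p0:escaped | p1:escaped | p2:escaped | p3:(0,3)->(0,4)->EXIT | p4:escaped
Exit steps: [3, 5, 6, 7, 4]
First to escape: p0 at step 3

Answer: 0 3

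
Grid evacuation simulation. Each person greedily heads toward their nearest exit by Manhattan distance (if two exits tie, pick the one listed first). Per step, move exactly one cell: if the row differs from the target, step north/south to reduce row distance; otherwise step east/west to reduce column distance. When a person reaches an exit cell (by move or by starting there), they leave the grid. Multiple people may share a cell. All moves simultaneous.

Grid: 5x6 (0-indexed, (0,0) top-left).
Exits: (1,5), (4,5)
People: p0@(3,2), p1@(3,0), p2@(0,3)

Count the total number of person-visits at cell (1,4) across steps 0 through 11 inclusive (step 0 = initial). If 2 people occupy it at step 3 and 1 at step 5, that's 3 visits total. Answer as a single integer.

Answer: 1

Derivation:
Step 0: p0@(3,2) p1@(3,0) p2@(0,3) -> at (1,4): 0 [-], cum=0
Step 1: p0@(4,2) p1@(4,0) p2@(1,3) -> at (1,4): 0 [-], cum=0
Step 2: p0@(4,3) p1@(4,1) p2@(1,4) -> at (1,4): 1 [p2], cum=1
Step 3: p0@(4,4) p1@(4,2) p2@ESC -> at (1,4): 0 [-], cum=1
Step 4: p0@ESC p1@(4,3) p2@ESC -> at (1,4): 0 [-], cum=1
Step 5: p0@ESC p1@(4,4) p2@ESC -> at (1,4): 0 [-], cum=1
Step 6: p0@ESC p1@ESC p2@ESC -> at (1,4): 0 [-], cum=1
Total visits = 1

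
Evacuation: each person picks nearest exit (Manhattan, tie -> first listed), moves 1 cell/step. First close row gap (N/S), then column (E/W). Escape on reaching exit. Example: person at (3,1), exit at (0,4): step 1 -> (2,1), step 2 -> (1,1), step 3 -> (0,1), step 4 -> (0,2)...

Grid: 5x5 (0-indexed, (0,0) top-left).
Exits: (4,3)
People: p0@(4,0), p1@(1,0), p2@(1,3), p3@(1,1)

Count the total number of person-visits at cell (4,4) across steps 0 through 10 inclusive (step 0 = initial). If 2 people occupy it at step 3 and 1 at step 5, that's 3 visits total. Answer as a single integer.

Answer: 0

Derivation:
Step 0: p0@(4,0) p1@(1,0) p2@(1,3) p3@(1,1) -> at (4,4): 0 [-], cum=0
Step 1: p0@(4,1) p1@(2,0) p2@(2,3) p3@(2,1) -> at (4,4): 0 [-], cum=0
Step 2: p0@(4,2) p1@(3,0) p2@(3,3) p3@(3,1) -> at (4,4): 0 [-], cum=0
Step 3: p0@ESC p1@(4,0) p2@ESC p3@(4,1) -> at (4,4): 0 [-], cum=0
Step 4: p0@ESC p1@(4,1) p2@ESC p3@(4,2) -> at (4,4): 0 [-], cum=0
Step 5: p0@ESC p1@(4,2) p2@ESC p3@ESC -> at (4,4): 0 [-], cum=0
Step 6: p0@ESC p1@ESC p2@ESC p3@ESC -> at (4,4): 0 [-], cum=0
Total visits = 0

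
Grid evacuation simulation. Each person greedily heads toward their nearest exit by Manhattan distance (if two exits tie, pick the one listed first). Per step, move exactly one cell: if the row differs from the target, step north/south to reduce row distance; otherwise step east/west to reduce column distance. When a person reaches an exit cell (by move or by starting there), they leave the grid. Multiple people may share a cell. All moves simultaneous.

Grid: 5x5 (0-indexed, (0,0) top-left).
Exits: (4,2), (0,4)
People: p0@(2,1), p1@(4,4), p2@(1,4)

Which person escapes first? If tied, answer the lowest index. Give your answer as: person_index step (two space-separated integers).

Answer: 2 1

Derivation:
Step 1: p0:(2,1)->(3,1) | p1:(4,4)->(4,3) | p2:(1,4)->(0,4)->EXIT
Step 2: p0:(3,1)->(4,1) | p1:(4,3)->(4,2)->EXIT | p2:escaped
Step 3: p0:(4,1)->(4,2)->EXIT | p1:escaped | p2:escaped
Exit steps: [3, 2, 1]
First to escape: p2 at step 1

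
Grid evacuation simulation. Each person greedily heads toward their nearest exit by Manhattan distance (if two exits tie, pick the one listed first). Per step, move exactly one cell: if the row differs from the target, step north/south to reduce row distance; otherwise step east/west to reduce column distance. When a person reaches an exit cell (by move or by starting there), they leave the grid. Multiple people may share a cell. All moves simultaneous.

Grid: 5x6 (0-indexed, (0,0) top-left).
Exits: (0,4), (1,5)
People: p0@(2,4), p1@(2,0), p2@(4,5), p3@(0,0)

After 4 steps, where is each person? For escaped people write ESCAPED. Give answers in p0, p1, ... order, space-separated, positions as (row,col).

Step 1: p0:(2,4)->(1,4) | p1:(2,0)->(1,0) | p2:(4,5)->(3,5) | p3:(0,0)->(0,1)
Step 2: p0:(1,4)->(0,4)->EXIT | p1:(1,0)->(0,0) | p2:(3,5)->(2,5) | p3:(0,1)->(0,2)
Step 3: p0:escaped | p1:(0,0)->(0,1) | p2:(2,5)->(1,5)->EXIT | p3:(0,2)->(0,3)
Step 4: p0:escaped | p1:(0,1)->(0,2) | p2:escaped | p3:(0,3)->(0,4)->EXIT

ESCAPED (0,2) ESCAPED ESCAPED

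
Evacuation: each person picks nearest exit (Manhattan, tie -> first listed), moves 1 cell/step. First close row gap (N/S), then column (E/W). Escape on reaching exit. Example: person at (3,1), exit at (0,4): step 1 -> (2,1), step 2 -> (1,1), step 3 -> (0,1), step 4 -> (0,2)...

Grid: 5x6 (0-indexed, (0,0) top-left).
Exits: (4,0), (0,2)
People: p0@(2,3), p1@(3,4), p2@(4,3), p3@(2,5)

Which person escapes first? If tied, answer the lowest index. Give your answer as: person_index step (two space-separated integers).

Step 1: p0:(2,3)->(1,3) | p1:(3,4)->(4,4) | p2:(4,3)->(4,2) | p3:(2,5)->(1,5)
Step 2: p0:(1,3)->(0,3) | p1:(4,4)->(4,3) | p2:(4,2)->(4,1) | p3:(1,5)->(0,5)
Step 3: p0:(0,3)->(0,2)->EXIT | p1:(4,3)->(4,2) | p2:(4,1)->(4,0)->EXIT | p3:(0,5)->(0,4)
Step 4: p0:escaped | p1:(4,2)->(4,1) | p2:escaped | p3:(0,4)->(0,3)
Step 5: p0:escaped | p1:(4,1)->(4,0)->EXIT | p2:escaped | p3:(0,3)->(0,2)->EXIT
Exit steps: [3, 5, 3, 5]
First to escape: p0 at step 3

Answer: 0 3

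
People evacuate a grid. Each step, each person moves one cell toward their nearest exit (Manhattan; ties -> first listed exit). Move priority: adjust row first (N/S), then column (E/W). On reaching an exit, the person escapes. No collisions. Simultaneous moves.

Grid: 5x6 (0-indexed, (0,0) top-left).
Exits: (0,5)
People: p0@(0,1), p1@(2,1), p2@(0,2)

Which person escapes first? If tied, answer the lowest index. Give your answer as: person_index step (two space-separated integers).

Step 1: p0:(0,1)->(0,2) | p1:(2,1)->(1,1) | p2:(0,2)->(0,3)
Step 2: p0:(0,2)->(0,3) | p1:(1,1)->(0,1) | p2:(0,3)->(0,4)
Step 3: p0:(0,3)->(0,4) | p1:(0,1)->(0,2) | p2:(0,4)->(0,5)->EXIT
Step 4: p0:(0,4)->(0,5)->EXIT | p1:(0,2)->(0,3) | p2:escaped
Step 5: p0:escaped | p1:(0,3)->(0,4) | p2:escaped
Step 6: p0:escaped | p1:(0,4)->(0,5)->EXIT | p2:escaped
Exit steps: [4, 6, 3]
First to escape: p2 at step 3

Answer: 2 3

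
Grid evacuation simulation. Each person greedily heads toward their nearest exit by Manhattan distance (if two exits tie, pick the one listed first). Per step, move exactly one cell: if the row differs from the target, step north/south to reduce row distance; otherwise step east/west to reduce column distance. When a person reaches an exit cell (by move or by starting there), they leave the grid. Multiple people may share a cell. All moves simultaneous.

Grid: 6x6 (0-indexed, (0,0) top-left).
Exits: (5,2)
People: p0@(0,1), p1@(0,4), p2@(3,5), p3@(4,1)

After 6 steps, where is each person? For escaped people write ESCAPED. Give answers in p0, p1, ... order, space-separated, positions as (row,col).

Step 1: p0:(0,1)->(1,1) | p1:(0,4)->(1,4) | p2:(3,5)->(4,5) | p3:(4,1)->(5,1)
Step 2: p0:(1,1)->(2,1) | p1:(1,4)->(2,4) | p2:(4,5)->(5,5) | p3:(5,1)->(5,2)->EXIT
Step 3: p0:(2,1)->(3,1) | p1:(2,4)->(3,4) | p2:(5,5)->(5,4) | p3:escaped
Step 4: p0:(3,1)->(4,1) | p1:(3,4)->(4,4) | p2:(5,4)->(5,3) | p3:escaped
Step 5: p0:(4,1)->(5,1) | p1:(4,4)->(5,4) | p2:(5,3)->(5,2)->EXIT | p3:escaped
Step 6: p0:(5,1)->(5,2)->EXIT | p1:(5,4)->(5,3) | p2:escaped | p3:escaped

ESCAPED (5,3) ESCAPED ESCAPED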